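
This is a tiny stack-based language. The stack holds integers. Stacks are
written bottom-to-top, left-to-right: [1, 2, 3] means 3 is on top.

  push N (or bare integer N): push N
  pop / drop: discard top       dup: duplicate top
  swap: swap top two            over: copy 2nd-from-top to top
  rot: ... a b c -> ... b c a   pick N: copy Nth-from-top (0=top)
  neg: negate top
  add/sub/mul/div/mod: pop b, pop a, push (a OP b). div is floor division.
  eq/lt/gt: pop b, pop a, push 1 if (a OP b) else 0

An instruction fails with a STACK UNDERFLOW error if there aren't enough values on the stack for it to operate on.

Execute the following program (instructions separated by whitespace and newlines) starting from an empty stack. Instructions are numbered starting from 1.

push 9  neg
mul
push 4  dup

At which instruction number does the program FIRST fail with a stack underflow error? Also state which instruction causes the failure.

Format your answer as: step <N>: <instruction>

Step 1 ('push 9'): stack = [9], depth = 1
Step 2 ('neg'): stack = [-9], depth = 1
Step 3 ('mul'): needs 2 value(s) but depth is 1 — STACK UNDERFLOW

Answer: step 3: mul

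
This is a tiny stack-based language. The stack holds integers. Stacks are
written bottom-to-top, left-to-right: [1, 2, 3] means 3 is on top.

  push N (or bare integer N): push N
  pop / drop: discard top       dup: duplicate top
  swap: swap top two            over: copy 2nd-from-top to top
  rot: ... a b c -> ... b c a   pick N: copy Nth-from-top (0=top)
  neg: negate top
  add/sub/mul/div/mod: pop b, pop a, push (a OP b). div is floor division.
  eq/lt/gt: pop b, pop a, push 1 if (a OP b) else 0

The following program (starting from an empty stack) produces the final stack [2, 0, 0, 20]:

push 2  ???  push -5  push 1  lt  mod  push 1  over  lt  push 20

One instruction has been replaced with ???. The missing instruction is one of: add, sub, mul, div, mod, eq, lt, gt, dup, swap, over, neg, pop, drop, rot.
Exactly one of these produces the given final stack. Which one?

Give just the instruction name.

Stack before ???: [2]
Stack after ???:  [2, 2]
The instruction that transforms [2] -> [2, 2] is: dup

Answer: dup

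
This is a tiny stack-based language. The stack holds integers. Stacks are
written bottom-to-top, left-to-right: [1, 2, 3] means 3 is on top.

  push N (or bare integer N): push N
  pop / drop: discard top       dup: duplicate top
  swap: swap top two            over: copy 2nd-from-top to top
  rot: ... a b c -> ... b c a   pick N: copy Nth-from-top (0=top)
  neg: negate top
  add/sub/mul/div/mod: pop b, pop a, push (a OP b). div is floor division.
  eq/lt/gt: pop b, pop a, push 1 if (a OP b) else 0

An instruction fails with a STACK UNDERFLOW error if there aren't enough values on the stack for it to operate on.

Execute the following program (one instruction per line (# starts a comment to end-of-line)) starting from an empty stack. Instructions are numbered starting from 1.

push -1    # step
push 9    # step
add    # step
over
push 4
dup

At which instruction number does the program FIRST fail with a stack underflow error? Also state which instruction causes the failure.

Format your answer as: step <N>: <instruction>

Step 1 ('push -1'): stack = [-1], depth = 1
Step 2 ('push 9'): stack = [-1, 9], depth = 2
Step 3 ('add'): stack = [8], depth = 1
Step 4 ('over'): needs 2 value(s) but depth is 1 — STACK UNDERFLOW

Answer: step 4: over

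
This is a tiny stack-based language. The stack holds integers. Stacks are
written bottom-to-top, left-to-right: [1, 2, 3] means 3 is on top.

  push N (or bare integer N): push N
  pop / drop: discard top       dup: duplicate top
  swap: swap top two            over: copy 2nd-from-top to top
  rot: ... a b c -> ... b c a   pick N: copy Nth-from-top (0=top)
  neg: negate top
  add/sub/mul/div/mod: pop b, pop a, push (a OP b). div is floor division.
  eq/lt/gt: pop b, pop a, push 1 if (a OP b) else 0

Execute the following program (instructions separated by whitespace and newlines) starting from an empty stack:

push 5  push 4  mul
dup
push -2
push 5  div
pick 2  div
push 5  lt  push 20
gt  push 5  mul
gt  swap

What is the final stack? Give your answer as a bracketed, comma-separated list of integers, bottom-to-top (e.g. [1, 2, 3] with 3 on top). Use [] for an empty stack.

After 'push 5': [5]
After 'push 4': [5, 4]
After 'mul': [20]
After 'dup': [20, 20]
After 'push -2': [20, 20, -2]
After 'push 5': [20, 20, -2, 5]
After 'div': [20, 20, -1]
After 'pick 2': [20, 20, -1, 20]
After 'div': [20, 20, -1]
After 'push 5': [20, 20, -1, 5]
After 'lt': [20, 20, 1]
After 'push 20': [20, 20, 1, 20]
After 'gt': [20, 20, 0]
After 'push 5': [20, 20, 0, 5]
After 'mul': [20, 20, 0]
After 'gt': [20, 1]
After 'swap': [1, 20]

Answer: [1, 20]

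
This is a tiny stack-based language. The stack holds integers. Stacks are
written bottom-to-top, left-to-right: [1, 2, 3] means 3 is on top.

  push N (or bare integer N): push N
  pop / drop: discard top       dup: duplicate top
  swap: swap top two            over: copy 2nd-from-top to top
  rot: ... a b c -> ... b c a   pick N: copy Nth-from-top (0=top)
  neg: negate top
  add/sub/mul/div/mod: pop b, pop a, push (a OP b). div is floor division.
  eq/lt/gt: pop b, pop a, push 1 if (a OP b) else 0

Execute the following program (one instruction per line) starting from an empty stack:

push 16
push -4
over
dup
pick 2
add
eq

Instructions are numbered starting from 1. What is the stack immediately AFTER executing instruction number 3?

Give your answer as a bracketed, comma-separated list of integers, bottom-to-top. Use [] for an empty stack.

Step 1 ('push 16'): [16]
Step 2 ('push -4'): [16, -4]
Step 3 ('over'): [16, -4, 16]

Answer: [16, -4, 16]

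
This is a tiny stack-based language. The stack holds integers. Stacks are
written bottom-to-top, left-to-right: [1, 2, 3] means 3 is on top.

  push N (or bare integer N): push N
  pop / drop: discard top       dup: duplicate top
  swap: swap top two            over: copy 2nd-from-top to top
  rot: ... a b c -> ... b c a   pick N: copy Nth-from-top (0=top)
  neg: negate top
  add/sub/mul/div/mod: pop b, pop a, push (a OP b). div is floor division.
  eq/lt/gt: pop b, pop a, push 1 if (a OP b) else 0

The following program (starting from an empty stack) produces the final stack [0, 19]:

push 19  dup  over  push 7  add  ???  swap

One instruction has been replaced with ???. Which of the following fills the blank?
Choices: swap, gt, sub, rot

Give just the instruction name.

Stack before ???: [19, 19, 26]
Stack after ???:  [19, 0]
Checking each choice:
  swap: produces [19, 19, 26]
  gt: MATCH
  sub: produces [-7, 19]
  rot: produces [19, 19, 26]


Answer: gt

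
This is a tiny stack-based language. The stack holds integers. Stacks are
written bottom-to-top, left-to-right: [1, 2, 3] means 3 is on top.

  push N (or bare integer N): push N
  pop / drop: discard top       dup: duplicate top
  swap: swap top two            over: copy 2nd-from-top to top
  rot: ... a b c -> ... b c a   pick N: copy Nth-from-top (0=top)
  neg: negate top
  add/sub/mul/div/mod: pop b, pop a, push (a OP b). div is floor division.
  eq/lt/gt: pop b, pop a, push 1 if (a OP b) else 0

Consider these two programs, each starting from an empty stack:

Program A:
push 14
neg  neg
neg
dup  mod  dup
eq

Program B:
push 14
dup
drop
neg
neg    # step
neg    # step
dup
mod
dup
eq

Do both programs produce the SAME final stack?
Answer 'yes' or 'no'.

Program A trace:
  After 'push 14': [14]
  After 'neg': [-14]
  After 'neg': [14]
  After 'neg': [-14]
  After 'dup': [-14, -14]
  After 'mod': [0]
  After 'dup': [0, 0]
  After 'eq': [1]
Program A final stack: [1]

Program B trace:
  After 'push 14': [14]
  After 'dup': [14, 14]
  After 'drop': [14]
  After 'neg': [-14]
  After 'neg': [14]
  After 'neg': [-14]
  After 'dup': [-14, -14]
  After 'mod': [0]
  After 'dup': [0, 0]
  After 'eq': [1]
Program B final stack: [1]
Same: yes

Answer: yes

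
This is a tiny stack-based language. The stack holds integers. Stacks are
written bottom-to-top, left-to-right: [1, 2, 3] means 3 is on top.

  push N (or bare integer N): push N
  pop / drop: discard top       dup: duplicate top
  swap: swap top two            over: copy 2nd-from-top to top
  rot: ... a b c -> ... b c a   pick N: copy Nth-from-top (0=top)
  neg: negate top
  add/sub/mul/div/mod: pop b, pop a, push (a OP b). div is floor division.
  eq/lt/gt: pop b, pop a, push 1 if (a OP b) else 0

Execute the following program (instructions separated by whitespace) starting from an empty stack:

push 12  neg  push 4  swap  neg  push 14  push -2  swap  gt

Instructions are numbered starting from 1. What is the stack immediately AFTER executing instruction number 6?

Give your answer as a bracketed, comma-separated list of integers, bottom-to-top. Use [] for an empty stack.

Answer: [4, 12, 14]

Derivation:
Step 1 ('push 12'): [12]
Step 2 ('neg'): [-12]
Step 3 ('push 4'): [-12, 4]
Step 4 ('swap'): [4, -12]
Step 5 ('neg'): [4, 12]
Step 6 ('push 14'): [4, 12, 14]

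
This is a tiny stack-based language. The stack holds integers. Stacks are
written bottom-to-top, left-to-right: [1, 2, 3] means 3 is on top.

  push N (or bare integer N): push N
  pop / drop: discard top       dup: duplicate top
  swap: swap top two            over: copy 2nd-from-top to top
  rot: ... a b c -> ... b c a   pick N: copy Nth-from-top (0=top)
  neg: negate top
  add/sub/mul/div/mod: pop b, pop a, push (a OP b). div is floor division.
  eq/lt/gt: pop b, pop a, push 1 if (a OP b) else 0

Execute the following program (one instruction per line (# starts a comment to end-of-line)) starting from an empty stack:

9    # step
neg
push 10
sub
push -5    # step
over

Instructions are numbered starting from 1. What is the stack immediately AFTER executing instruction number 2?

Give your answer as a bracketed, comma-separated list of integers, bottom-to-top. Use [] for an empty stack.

Answer: [-9]

Derivation:
Step 1 ('9'): [9]
Step 2 ('neg'): [-9]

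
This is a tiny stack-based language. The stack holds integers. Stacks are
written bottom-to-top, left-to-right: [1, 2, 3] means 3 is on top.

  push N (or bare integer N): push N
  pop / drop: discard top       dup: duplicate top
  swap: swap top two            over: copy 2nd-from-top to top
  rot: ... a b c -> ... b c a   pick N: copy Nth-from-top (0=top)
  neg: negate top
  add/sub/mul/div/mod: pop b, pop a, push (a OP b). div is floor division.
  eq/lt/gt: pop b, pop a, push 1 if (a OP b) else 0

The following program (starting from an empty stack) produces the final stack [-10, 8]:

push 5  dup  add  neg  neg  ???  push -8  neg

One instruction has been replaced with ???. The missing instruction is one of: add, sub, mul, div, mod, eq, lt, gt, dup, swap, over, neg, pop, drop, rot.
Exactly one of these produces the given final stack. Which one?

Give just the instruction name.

Answer: neg

Derivation:
Stack before ???: [10]
Stack after ???:  [-10]
The instruction that transforms [10] -> [-10] is: neg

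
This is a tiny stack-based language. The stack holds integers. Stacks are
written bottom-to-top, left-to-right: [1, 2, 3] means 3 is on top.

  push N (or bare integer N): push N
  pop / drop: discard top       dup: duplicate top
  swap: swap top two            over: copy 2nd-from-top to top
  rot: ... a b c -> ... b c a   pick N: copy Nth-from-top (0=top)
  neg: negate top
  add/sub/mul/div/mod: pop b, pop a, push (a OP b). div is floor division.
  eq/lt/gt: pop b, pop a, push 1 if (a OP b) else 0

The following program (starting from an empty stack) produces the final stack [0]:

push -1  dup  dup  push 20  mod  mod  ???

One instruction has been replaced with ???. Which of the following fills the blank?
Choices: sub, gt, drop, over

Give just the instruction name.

Answer: gt

Derivation:
Stack before ???: [-1, 18]
Stack after ???:  [0]
Checking each choice:
  sub: produces [-19]
  gt: MATCH
  drop: produces [-1]
  over: produces [-1, 18, -1]


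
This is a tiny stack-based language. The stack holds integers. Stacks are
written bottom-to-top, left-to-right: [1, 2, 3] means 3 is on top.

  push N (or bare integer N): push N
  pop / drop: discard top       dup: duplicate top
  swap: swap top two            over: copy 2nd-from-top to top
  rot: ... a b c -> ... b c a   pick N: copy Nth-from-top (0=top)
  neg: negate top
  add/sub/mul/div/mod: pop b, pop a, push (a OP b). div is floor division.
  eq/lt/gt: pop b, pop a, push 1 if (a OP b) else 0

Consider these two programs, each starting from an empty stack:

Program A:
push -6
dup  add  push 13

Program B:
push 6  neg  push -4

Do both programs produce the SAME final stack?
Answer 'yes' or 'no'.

Answer: no

Derivation:
Program A trace:
  After 'push -6': [-6]
  After 'dup': [-6, -6]
  After 'add': [-12]
  After 'push 13': [-12, 13]
Program A final stack: [-12, 13]

Program B trace:
  After 'push 6': [6]
  After 'neg': [-6]
  After 'push -4': [-6, -4]
Program B final stack: [-6, -4]
Same: no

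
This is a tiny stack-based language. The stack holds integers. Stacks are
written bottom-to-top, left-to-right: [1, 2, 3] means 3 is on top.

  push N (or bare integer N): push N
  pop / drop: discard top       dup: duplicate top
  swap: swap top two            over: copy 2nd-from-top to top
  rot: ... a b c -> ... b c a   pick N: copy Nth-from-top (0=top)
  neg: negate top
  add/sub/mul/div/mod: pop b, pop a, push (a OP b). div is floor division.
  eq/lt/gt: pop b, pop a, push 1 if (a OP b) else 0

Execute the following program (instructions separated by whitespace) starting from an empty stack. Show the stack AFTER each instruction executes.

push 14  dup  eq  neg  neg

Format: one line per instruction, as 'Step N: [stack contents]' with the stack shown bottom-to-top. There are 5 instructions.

Step 1: [14]
Step 2: [14, 14]
Step 3: [1]
Step 4: [-1]
Step 5: [1]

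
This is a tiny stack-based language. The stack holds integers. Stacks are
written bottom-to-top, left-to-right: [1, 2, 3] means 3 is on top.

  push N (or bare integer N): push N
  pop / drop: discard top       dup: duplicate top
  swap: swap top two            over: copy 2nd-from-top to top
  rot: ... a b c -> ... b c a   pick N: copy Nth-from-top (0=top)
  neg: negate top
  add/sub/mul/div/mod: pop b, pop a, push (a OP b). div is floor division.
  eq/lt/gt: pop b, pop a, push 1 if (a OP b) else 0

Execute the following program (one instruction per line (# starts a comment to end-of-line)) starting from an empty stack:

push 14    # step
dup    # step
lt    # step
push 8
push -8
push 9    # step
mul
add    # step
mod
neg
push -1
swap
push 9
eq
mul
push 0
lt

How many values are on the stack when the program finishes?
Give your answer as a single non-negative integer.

After 'push 14': stack = [14] (depth 1)
After 'dup': stack = [14, 14] (depth 2)
After 'lt': stack = [0] (depth 1)
After 'push 8': stack = [0, 8] (depth 2)
After 'push -8': stack = [0, 8, -8] (depth 3)
After 'push 9': stack = [0, 8, -8, 9] (depth 4)
After 'mul': stack = [0, 8, -72] (depth 3)
After 'add': stack = [0, -64] (depth 2)
After 'mod': stack = [0] (depth 1)
After 'neg': stack = [0] (depth 1)
After 'push -1': stack = [0, -1] (depth 2)
After 'swap': stack = [-1, 0] (depth 2)
After 'push 9': stack = [-1, 0, 9] (depth 3)
After 'eq': stack = [-1, 0] (depth 2)
After 'mul': stack = [0] (depth 1)
After 'push 0': stack = [0, 0] (depth 2)
After 'lt': stack = [0] (depth 1)

Answer: 1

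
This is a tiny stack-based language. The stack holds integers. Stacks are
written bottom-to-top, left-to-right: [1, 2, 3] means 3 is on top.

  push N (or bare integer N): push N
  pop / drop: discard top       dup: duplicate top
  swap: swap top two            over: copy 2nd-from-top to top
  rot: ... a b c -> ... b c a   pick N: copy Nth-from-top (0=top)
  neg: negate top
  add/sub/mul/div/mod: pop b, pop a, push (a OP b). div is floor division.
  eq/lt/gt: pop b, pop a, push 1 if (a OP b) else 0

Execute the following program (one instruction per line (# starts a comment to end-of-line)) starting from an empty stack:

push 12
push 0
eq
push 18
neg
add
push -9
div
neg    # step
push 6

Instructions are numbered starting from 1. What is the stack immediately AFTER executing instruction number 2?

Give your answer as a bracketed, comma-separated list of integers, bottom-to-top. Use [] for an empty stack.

Answer: [12, 0]

Derivation:
Step 1 ('push 12'): [12]
Step 2 ('push 0'): [12, 0]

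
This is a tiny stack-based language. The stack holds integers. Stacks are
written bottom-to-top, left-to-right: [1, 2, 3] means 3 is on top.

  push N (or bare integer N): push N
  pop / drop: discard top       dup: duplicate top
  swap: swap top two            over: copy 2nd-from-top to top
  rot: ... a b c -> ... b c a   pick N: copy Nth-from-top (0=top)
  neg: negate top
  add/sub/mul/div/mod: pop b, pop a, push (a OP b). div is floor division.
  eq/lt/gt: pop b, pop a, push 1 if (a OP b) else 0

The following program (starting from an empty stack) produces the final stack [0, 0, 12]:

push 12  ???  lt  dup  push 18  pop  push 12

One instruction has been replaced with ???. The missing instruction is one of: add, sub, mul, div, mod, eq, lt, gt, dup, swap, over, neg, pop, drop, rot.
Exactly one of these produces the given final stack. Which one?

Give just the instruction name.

Stack before ???: [12]
Stack after ???:  [12, 12]
The instruction that transforms [12] -> [12, 12] is: dup

Answer: dup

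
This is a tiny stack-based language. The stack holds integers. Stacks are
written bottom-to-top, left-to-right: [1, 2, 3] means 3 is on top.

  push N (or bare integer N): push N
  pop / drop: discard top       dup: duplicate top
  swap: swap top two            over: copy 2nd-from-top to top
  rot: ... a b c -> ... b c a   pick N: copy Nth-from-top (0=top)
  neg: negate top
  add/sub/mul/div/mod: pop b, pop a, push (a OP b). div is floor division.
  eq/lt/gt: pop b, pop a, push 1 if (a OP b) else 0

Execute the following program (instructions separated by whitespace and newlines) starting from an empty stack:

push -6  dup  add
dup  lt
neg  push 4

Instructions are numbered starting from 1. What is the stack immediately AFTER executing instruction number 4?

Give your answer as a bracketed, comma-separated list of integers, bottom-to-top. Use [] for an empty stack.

Answer: [-12, -12]

Derivation:
Step 1 ('push -6'): [-6]
Step 2 ('dup'): [-6, -6]
Step 3 ('add'): [-12]
Step 4 ('dup'): [-12, -12]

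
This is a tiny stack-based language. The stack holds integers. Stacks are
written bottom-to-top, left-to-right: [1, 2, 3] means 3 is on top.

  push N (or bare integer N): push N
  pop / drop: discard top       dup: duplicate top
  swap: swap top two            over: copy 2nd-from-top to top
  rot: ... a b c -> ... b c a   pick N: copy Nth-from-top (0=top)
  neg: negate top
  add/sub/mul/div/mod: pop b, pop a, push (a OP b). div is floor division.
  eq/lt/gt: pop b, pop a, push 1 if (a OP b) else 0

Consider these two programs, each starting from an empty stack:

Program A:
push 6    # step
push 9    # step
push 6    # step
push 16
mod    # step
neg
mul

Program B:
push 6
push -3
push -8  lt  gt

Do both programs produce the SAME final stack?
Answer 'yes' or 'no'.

Answer: no

Derivation:
Program A trace:
  After 'push 6': [6]
  After 'push 9': [6, 9]
  After 'push 6': [6, 9, 6]
  After 'push 16': [6, 9, 6, 16]
  After 'mod': [6, 9, 6]
  After 'neg': [6, 9, -6]
  After 'mul': [6, -54]
Program A final stack: [6, -54]

Program B trace:
  After 'push 6': [6]
  After 'push -3': [6, -3]
  After 'push -8': [6, -3, -8]
  After 'lt': [6, 0]
  After 'gt': [1]
Program B final stack: [1]
Same: no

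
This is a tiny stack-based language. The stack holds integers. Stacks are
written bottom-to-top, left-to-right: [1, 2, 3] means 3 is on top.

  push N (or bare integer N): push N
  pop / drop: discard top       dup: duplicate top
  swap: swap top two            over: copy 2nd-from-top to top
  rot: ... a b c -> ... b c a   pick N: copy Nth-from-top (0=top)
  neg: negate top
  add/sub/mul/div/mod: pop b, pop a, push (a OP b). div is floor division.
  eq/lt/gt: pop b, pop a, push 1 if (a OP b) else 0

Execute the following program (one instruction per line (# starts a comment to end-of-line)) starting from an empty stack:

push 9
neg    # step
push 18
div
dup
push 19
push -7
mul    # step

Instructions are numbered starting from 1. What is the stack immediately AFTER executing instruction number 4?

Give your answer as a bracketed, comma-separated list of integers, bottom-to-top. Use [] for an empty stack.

Step 1 ('push 9'): [9]
Step 2 ('neg'): [-9]
Step 3 ('push 18'): [-9, 18]
Step 4 ('div'): [-1]

Answer: [-1]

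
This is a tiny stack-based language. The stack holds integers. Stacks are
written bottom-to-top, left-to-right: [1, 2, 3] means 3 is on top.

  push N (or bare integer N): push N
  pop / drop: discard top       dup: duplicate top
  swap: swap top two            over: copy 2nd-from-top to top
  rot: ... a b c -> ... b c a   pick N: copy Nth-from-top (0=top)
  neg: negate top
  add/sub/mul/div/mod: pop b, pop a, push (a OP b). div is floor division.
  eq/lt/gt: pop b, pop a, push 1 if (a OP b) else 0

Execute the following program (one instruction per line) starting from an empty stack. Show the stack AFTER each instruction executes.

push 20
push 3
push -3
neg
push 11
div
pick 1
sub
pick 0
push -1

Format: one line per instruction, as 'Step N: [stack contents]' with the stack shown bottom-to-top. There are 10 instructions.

Step 1: [20]
Step 2: [20, 3]
Step 3: [20, 3, -3]
Step 4: [20, 3, 3]
Step 5: [20, 3, 3, 11]
Step 6: [20, 3, 0]
Step 7: [20, 3, 0, 3]
Step 8: [20, 3, -3]
Step 9: [20, 3, -3, -3]
Step 10: [20, 3, -3, -3, -1]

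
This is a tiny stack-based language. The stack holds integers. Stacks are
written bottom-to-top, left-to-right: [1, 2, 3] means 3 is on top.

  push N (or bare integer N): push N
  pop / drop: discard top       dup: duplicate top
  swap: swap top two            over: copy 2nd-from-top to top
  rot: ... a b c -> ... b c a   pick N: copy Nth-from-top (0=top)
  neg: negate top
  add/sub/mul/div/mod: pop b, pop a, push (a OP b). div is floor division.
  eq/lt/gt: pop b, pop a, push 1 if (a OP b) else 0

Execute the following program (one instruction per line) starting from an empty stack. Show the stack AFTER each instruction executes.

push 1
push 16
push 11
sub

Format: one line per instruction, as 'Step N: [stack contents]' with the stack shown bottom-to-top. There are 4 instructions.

Step 1: [1]
Step 2: [1, 16]
Step 3: [1, 16, 11]
Step 4: [1, 5]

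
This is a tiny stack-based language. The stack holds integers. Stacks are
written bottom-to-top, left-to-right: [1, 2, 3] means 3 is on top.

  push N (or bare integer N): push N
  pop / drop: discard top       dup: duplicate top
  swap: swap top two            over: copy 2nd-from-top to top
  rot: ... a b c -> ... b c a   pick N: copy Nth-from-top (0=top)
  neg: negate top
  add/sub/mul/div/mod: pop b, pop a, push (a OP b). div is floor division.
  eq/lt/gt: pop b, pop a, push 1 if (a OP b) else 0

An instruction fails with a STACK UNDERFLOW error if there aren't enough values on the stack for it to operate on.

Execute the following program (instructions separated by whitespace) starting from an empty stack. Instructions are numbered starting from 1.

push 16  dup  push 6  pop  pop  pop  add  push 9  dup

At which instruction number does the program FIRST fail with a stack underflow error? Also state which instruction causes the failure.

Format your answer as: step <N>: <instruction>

Step 1 ('push 16'): stack = [16], depth = 1
Step 2 ('dup'): stack = [16, 16], depth = 2
Step 3 ('push 6'): stack = [16, 16, 6], depth = 3
Step 4 ('pop'): stack = [16, 16], depth = 2
Step 5 ('pop'): stack = [16], depth = 1
Step 6 ('pop'): stack = [], depth = 0
Step 7 ('add'): needs 2 value(s) but depth is 0 — STACK UNDERFLOW

Answer: step 7: add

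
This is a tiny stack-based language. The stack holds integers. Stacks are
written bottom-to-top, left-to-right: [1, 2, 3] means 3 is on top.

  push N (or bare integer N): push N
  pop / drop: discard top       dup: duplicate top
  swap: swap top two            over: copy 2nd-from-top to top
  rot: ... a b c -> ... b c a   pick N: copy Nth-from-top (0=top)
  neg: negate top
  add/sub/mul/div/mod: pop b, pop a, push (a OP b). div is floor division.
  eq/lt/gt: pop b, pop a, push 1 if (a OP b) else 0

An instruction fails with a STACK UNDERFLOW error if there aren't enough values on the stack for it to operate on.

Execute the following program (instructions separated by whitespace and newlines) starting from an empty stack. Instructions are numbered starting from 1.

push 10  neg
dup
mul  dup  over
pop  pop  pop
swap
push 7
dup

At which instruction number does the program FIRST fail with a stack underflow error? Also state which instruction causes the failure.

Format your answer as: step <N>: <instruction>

Answer: step 10: swap

Derivation:
Step 1 ('push 10'): stack = [10], depth = 1
Step 2 ('neg'): stack = [-10], depth = 1
Step 3 ('dup'): stack = [-10, -10], depth = 2
Step 4 ('mul'): stack = [100], depth = 1
Step 5 ('dup'): stack = [100, 100], depth = 2
Step 6 ('over'): stack = [100, 100, 100], depth = 3
Step 7 ('pop'): stack = [100, 100], depth = 2
Step 8 ('pop'): stack = [100], depth = 1
Step 9 ('pop'): stack = [], depth = 0
Step 10 ('swap'): needs 2 value(s) but depth is 0 — STACK UNDERFLOW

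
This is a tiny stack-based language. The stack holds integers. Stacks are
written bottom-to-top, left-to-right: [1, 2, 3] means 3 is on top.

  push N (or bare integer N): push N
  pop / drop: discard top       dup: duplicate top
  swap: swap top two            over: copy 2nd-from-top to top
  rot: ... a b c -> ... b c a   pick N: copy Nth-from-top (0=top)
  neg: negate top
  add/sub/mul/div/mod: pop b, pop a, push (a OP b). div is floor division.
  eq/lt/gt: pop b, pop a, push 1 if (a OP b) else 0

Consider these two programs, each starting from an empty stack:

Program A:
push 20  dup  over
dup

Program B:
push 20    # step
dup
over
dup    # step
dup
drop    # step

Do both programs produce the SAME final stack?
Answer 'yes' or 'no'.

Answer: yes

Derivation:
Program A trace:
  After 'push 20': [20]
  After 'dup': [20, 20]
  After 'over': [20, 20, 20]
  After 'dup': [20, 20, 20, 20]
Program A final stack: [20, 20, 20, 20]

Program B trace:
  After 'push 20': [20]
  After 'dup': [20, 20]
  After 'over': [20, 20, 20]
  After 'dup': [20, 20, 20, 20]
  After 'dup': [20, 20, 20, 20, 20]
  After 'drop': [20, 20, 20, 20]
Program B final stack: [20, 20, 20, 20]
Same: yes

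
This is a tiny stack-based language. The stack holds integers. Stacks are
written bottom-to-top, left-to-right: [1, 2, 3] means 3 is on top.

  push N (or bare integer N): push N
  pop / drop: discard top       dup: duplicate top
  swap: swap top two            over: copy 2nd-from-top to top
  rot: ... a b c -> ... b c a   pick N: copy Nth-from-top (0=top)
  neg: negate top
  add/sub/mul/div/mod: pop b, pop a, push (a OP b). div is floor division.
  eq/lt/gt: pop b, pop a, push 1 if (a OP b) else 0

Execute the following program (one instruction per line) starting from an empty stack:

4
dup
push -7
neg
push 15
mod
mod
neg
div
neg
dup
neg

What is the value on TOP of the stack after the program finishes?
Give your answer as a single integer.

After 'push 4': [4]
After 'dup': [4, 4]
After 'push -7': [4, 4, -7]
After 'neg': [4, 4, 7]
After 'push 15': [4, 4, 7, 15]
After 'mod': [4, 4, 7]
After 'mod': [4, 4]
After 'neg': [4, -4]
After 'div': [-1]
After 'neg': [1]
After 'dup': [1, 1]
After 'neg': [1, -1]

Answer: -1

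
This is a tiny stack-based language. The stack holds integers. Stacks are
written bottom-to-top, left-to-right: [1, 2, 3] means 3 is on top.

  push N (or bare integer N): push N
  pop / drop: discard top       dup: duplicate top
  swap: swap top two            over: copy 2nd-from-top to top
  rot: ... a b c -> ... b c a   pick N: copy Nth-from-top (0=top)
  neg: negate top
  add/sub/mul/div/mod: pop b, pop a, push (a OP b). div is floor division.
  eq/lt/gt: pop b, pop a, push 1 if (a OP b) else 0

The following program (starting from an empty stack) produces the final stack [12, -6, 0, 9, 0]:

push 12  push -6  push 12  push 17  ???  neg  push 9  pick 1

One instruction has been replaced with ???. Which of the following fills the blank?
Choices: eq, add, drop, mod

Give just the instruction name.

Stack before ???: [12, -6, 12, 17]
Stack after ???:  [12, -6, 0]
Checking each choice:
  eq: MATCH
  add: produces [12, -6, -29, 9, -29]
  drop: produces [12, -6, -12, 9, -12]
  mod: produces [12, -6, -12, 9, -12]


Answer: eq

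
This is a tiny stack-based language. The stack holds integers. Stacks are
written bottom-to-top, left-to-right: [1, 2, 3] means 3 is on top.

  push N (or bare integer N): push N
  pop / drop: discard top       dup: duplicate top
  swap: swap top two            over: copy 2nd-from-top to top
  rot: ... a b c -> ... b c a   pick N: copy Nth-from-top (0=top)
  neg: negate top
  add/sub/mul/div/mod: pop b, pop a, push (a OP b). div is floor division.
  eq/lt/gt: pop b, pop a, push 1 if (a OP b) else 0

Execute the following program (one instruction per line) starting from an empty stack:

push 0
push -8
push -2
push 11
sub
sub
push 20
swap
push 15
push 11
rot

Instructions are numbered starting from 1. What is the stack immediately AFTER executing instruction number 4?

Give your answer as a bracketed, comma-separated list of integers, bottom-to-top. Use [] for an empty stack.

Step 1 ('push 0'): [0]
Step 2 ('push -8'): [0, -8]
Step 3 ('push -2'): [0, -8, -2]
Step 4 ('push 11'): [0, -8, -2, 11]

Answer: [0, -8, -2, 11]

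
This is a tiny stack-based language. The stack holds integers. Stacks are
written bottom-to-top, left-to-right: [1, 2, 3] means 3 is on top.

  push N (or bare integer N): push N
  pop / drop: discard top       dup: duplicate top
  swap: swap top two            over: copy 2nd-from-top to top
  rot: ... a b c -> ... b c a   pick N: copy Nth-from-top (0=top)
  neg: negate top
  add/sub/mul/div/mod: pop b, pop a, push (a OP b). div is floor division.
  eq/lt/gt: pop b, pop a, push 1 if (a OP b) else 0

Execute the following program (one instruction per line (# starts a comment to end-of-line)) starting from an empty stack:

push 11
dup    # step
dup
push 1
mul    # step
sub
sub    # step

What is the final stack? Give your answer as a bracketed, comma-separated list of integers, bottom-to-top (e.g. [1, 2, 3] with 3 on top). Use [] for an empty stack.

After 'push 11': [11]
After 'dup': [11, 11]
After 'dup': [11, 11, 11]
After 'push 1': [11, 11, 11, 1]
After 'mul': [11, 11, 11]
After 'sub': [11, 0]
After 'sub': [11]

Answer: [11]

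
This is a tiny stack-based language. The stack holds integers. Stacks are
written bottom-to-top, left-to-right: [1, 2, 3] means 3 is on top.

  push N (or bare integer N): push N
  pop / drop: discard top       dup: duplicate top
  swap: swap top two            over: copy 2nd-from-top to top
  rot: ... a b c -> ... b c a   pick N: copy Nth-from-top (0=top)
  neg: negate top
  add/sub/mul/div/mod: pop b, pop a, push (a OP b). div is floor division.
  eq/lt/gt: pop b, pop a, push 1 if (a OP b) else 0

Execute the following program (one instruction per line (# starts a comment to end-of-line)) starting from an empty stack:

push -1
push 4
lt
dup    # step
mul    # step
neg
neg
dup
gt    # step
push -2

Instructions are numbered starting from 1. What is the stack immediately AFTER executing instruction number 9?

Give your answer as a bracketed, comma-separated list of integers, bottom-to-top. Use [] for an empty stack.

Answer: [0]

Derivation:
Step 1 ('push -1'): [-1]
Step 2 ('push 4'): [-1, 4]
Step 3 ('lt'): [1]
Step 4 ('dup'): [1, 1]
Step 5 ('mul'): [1]
Step 6 ('neg'): [-1]
Step 7 ('neg'): [1]
Step 8 ('dup'): [1, 1]
Step 9 ('gt'): [0]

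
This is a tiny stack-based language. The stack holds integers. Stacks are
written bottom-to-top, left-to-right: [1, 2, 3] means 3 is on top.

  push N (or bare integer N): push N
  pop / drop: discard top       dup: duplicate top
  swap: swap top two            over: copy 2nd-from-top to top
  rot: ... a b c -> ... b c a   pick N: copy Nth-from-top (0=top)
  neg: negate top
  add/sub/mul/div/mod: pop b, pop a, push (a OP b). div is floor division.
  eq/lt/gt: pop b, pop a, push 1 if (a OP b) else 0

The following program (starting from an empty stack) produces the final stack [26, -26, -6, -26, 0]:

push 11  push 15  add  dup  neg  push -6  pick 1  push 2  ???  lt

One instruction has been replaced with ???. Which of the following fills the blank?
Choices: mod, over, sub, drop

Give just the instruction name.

Stack before ???: [26, -26, -6, -26, 2]
Stack after ???:  [26, -26, -6, -26, 2, -26]
Checking each choice:
  mod: produces [26, -26, 1]
  over: MATCH
  sub: produces [26, -26, 0]
  drop: produces [26, -26, 0]


Answer: over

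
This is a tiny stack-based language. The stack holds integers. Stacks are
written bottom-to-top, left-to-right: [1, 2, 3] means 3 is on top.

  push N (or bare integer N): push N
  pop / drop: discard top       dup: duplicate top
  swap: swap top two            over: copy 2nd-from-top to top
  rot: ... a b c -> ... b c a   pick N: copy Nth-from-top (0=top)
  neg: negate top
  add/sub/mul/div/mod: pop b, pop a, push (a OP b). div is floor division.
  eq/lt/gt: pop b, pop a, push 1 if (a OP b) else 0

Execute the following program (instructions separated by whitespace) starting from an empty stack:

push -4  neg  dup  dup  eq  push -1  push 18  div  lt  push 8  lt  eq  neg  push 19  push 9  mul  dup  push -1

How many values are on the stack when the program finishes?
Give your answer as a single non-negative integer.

Answer: 4

Derivation:
After 'push -4': stack = [-4] (depth 1)
After 'neg': stack = [4] (depth 1)
After 'dup': stack = [4, 4] (depth 2)
After 'dup': stack = [4, 4, 4] (depth 3)
After 'eq': stack = [4, 1] (depth 2)
After 'push -1': stack = [4, 1, -1] (depth 3)
After 'push 18': stack = [4, 1, -1, 18] (depth 4)
After 'div': stack = [4, 1, -1] (depth 3)
After 'lt': stack = [4, 0] (depth 2)
After 'push 8': stack = [4, 0, 8] (depth 3)
After 'lt': stack = [4, 1] (depth 2)
After 'eq': stack = [0] (depth 1)
After 'neg': stack = [0] (depth 1)
After 'push 19': stack = [0, 19] (depth 2)
After 'push 9': stack = [0, 19, 9] (depth 3)
After 'mul': stack = [0, 171] (depth 2)
After 'dup': stack = [0, 171, 171] (depth 3)
After 'push -1': stack = [0, 171, 171, -1] (depth 4)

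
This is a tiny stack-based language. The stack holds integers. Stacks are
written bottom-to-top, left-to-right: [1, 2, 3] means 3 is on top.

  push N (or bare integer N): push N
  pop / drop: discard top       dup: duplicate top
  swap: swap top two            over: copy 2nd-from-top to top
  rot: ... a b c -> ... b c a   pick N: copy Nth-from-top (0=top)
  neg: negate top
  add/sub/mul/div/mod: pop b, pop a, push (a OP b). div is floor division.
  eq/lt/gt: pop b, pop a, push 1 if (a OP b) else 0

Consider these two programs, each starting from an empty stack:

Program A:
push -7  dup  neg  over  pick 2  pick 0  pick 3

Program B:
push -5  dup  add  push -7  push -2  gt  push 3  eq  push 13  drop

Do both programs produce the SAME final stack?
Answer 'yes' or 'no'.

Program A trace:
  After 'push -7': [-7]
  After 'dup': [-7, -7]
  After 'neg': [-7, 7]
  After 'over': [-7, 7, -7]
  After 'pick 2': [-7, 7, -7, -7]
  After 'pick 0': [-7, 7, -7, -7, -7]
  After 'pick 3': [-7, 7, -7, -7, -7, 7]
Program A final stack: [-7, 7, -7, -7, -7, 7]

Program B trace:
  After 'push -5': [-5]
  After 'dup': [-5, -5]
  After 'add': [-10]
  After 'push -7': [-10, -7]
  After 'push -2': [-10, -7, -2]
  After 'gt': [-10, 0]
  After 'push 3': [-10, 0, 3]
  After 'eq': [-10, 0]
  After 'push 13': [-10, 0, 13]
  After 'drop': [-10, 0]
Program B final stack: [-10, 0]
Same: no

Answer: no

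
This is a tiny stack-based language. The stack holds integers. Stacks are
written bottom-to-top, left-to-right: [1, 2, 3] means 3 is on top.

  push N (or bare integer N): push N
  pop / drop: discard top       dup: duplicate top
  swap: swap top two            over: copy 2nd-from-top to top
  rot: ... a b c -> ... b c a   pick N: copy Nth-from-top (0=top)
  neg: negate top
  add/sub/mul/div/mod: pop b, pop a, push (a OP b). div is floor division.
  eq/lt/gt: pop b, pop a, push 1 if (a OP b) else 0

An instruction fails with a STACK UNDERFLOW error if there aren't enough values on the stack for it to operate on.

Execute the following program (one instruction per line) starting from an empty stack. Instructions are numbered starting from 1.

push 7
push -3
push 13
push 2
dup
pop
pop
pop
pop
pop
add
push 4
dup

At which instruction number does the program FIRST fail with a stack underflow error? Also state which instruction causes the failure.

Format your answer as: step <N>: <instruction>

Step 1 ('push 7'): stack = [7], depth = 1
Step 2 ('push -3'): stack = [7, -3], depth = 2
Step 3 ('push 13'): stack = [7, -3, 13], depth = 3
Step 4 ('push 2'): stack = [7, -3, 13, 2], depth = 4
Step 5 ('dup'): stack = [7, -3, 13, 2, 2], depth = 5
Step 6 ('pop'): stack = [7, -3, 13, 2], depth = 4
Step 7 ('pop'): stack = [7, -3, 13], depth = 3
Step 8 ('pop'): stack = [7, -3], depth = 2
Step 9 ('pop'): stack = [7], depth = 1
Step 10 ('pop'): stack = [], depth = 0
Step 11 ('add'): needs 2 value(s) but depth is 0 — STACK UNDERFLOW

Answer: step 11: add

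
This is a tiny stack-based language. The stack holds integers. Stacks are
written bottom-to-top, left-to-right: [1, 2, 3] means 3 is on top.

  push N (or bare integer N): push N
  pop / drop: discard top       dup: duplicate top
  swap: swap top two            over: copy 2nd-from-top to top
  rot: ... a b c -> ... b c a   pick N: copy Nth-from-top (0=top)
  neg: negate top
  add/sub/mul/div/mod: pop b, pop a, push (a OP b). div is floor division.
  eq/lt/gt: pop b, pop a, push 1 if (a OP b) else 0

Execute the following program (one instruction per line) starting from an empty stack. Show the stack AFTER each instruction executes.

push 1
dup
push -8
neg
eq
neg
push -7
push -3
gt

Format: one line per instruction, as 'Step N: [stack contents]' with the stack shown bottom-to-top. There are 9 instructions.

Step 1: [1]
Step 2: [1, 1]
Step 3: [1, 1, -8]
Step 4: [1, 1, 8]
Step 5: [1, 0]
Step 6: [1, 0]
Step 7: [1, 0, -7]
Step 8: [1, 0, -7, -3]
Step 9: [1, 0, 0]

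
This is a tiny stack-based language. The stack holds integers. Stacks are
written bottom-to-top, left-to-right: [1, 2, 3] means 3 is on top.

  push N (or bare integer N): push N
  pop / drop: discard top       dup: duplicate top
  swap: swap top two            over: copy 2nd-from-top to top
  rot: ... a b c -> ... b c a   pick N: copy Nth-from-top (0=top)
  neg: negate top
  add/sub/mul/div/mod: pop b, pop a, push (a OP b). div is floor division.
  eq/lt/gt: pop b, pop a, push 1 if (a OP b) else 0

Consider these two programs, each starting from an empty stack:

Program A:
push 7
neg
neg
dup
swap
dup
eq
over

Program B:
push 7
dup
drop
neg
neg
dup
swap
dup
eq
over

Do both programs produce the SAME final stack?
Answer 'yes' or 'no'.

Answer: yes

Derivation:
Program A trace:
  After 'push 7': [7]
  After 'neg': [-7]
  After 'neg': [7]
  After 'dup': [7, 7]
  After 'swap': [7, 7]
  After 'dup': [7, 7, 7]
  After 'eq': [7, 1]
  After 'over': [7, 1, 7]
Program A final stack: [7, 1, 7]

Program B trace:
  After 'push 7': [7]
  After 'dup': [7, 7]
  After 'drop': [7]
  After 'neg': [-7]
  After 'neg': [7]
  After 'dup': [7, 7]
  After 'swap': [7, 7]
  After 'dup': [7, 7, 7]
  After 'eq': [7, 1]
  After 'over': [7, 1, 7]
Program B final stack: [7, 1, 7]
Same: yes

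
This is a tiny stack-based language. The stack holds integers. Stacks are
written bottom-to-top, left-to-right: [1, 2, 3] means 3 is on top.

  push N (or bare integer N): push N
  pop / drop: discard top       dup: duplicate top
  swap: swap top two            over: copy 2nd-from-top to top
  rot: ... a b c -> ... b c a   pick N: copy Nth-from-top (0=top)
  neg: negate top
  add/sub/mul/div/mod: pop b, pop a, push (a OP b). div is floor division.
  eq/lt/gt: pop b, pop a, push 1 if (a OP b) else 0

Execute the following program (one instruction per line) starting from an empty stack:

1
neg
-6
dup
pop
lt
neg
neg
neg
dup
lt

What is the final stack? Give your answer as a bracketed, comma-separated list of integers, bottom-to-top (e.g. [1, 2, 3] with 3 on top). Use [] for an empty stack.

After 'push 1': [1]
After 'neg': [-1]
After 'push -6': [-1, -6]
After 'dup': [-1, -6, -6]
After 'pop': [-1, -6]
After 'lt': [0]
After 'neg': [0]
After 'neg': [0]
After 'neg': [0]
After 'dup': [0, 0]
After 'lt': [0]

Answer: [0]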